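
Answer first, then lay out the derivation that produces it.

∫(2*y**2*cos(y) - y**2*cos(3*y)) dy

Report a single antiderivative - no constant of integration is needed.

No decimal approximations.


The answer is 2*y**2*sin(y) - y**2*sin(3*y)/3 + 4*y*cos(y) - 2*y*cos(3*y)/9 - 4*sin(y) + 2*sin(3*y)/27.
Step 1. Rewrite: now ∫(2*y**2*cos(y)) dy + ∫(-y**2*cos(3*y)) dy.
Step 2. Integrate ∫(-y**2*cos(3*y)) dy by parts with u = y**2, dv = (-cos(3*y)) dy, so v = -sin(3*y)/3: now -y**2*sin(3*y)/3 + ∫(2*y*sin(3*y)/3) dy + ∫(2*y**2*cos(y)) dy.
Step 3. Integrate ∫(2*y*sin(3*y)/3) dy by parts with u = y, dv = (2*sin(3*y)/3) dy, so v = -2*cos(3*y)/9: now -y**2*sin(3*y)/3 - 2*y*cos(3*y)/9 + ∫(2*y**2*cos(y)) dy + ∫(2*cos(3*y)/9) dy.
Step 4. Evaluate the standard form: now -y**2*sin(3*y)/3 - 2*y*cos(3*y)/9 + 2*sin(3*y)/27 + ∫(2*y**2*cos(y)) dy.
Step 5. Integrate ∫(2*y**2*cos(y)) dy by parts with u = y**2, dv = (2*cos(y)) dy, so v = 2*sin(y): now 2*y**2*sin(y) - y**2*sin(3*y)/3 - 2*y*cos(3*y)/9 + 2*sin(3*y)/27 + ∫(-4*y*sin(y)) dy.
Step 6. Integrate ∫(-4*y*sin(y)) dy by parts with u = y, dv = (-4*sin(y)) dy, so v = 4*cos(y): now 2*y**2*sin(y) - y**2*sin(3*y)/3 + 4*y*cos(y) - 2*y*cos(3*y)/9 + 2*sin(3*y)/27 + ∫(-4*cos(y)) dy.
Step 7. Evaluate the standard form: now 2*y**2*sin(y) - y**2*sin(3*y)/3 + 4*y*cos(y) - 2*y*cos(3*y)/9 - 4*sin(y) + 2*sin(3*y)/27.
Answer: 2*y**2*sin(y) - y**2*sin(3*y)/3 + 4*y*cos(y) - 2*y*cos(3*y)/9 - 4*sin(y) + 2*sin(3*y)/27.


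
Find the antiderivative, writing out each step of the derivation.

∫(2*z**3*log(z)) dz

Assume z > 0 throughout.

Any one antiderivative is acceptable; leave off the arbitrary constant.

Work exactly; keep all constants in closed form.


Step 1. Integrate ∫(2*z**3*log(z)) dz by parts with u = log(z), dv = (2*z**3) dz, so v = z**4/2 [assuming z > 0]: now z**4*log(z)/2 + ∫(-z**3/2) dz.
Step 2. Evaluate the standard form: now z**4*log(z)/2 - z**4/8.
Answer: z**4*log(z)/2 - z**4/8.


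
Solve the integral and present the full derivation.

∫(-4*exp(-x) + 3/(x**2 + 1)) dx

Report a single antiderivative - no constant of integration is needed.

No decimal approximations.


Step 1. Rewrite: now ∫(3/(x**2 + 1)) dx + ∫(-4*exp(-x)) dx.
Step 2. Evaluate the standard form: now ∫(3/(x**2 + 1)) dx + 4*exp(-x).
Step 3. Evaluate the standard form: now 3*atan(x) + 4*exp(-x).
Answer: 3*atan(x) + 4*exp(-x).


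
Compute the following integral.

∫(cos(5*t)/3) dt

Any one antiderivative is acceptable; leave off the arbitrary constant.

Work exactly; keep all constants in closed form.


Answer: sin(5*t)/15.


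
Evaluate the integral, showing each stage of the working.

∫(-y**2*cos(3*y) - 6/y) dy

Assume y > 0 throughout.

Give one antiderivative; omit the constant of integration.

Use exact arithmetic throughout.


Step 1. Rewrite: now ∫(-6/y) dy + ∫(-y**2*cos(3*y)) dy.
Step 2. Integrate ∫(-y**2*cos(3*y)) dy by parts with u = y**2, dv = (-cos(3*y)) dy, so v = -sin(3*y)/3: now -y**2*sin(3*y)/3 + ∫(-6/y) dy + ∫(2*y*sin(3*y)/3) dy.
Step 3. Integrate ∫(2*y*sin(3*y)/3) dy by parts with u = y, dv = (2*sin(3*y)/3) dy, so v = -2*cos(3*y)/9: now -y**2*sin(3*y)/3 - 2*y*cos(3*y)/9 + ∫(-6/y) dy + ∫(2*cos(3*y)/9) dy.
Step 4. Evaluate the standard form: now -y**2*sin(3*y)/3 - 2*y*cos(3*y)/9 + 2*sin(3*y)/27 + ∫(-6/y) dy.
Step 5. Evaluate the standard form [assuming y > 0]: now -y**2*sin(3*y)/3 - 2*y*cos(3*y)/9 - 6*log(y) + 2*sin(3*y)/27.
Answer: -y**2*sin(3*y)/3 - 2*y*cos(3*y)/9 - 6*log(y) + 2*sin(3*y)/27.


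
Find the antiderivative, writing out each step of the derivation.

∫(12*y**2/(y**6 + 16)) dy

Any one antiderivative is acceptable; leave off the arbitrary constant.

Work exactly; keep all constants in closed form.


Step 1. Substitute u = y**3, turning ∫(12*y**2/(y**6 + 16)) dy into ∫(4/(u**2 + 16)) du: now ∫(4/(u**2 + 16)) du.
Step 2. Evaluate the standard form: now atan(u/4).
Step 3. Substitute back u = y**3: now atan(y**3/4).
Answer: atan(y**3/4).


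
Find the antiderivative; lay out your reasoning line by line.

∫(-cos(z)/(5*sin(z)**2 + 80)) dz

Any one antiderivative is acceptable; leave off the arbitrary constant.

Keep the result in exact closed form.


Step 1. Substitute u = sin(z), turning ∫(-cos(z)/(5*sin(z)**2 + 80)) dz into ∫(-1/(5*(u**2 + 16))) du: now ∫(-1/(5*(u**2 + 16))) du.
Step 2. Evaluate the standard form: now -atan(u/4)/20.
Step 3. Substitute back u = sin(z): now -atan(sin(z)/4)/20.
Answer: -atan(sin(z)/4)/20.


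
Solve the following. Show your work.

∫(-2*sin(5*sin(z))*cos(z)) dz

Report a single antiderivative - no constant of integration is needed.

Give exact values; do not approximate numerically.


Step 1. Substitute u = sin(z), turning ∫(-2*sin(5*sin(z))*cos(z)) dz into ∫(-2*sin(5*u)) du: now ∫(-2*sin(5*u)) du.
Step 2. Evaluate the standard form: now 2*cos(5*u)/5.
Step 3. Substitute back u = sin(z): now 2*cos(5*sin(z))/5.
Answer: 2*cos(5*sin(z))/5.


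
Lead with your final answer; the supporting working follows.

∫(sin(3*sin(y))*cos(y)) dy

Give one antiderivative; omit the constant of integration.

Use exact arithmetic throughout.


The answer is -cos(3*sin(y))/3.
Step 1. Substitute u = sin(y), turning ∫(sin(3*sin(y))*cos(y)) dy into ∫(sin(3*u)) du: now ∫(sin(3*u)) du.
Step 2. Evaluate the standard form: now -cos(3*u)/3.
Step 3. Substitute back u = sin(y): now -cos(3*sin(y))/3.
Answer: -cos(3*sin(y))/3.


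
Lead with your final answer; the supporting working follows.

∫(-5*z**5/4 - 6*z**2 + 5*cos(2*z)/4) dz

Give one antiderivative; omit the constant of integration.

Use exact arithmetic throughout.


The answer is -5*z**6/24 - 2*z**3 + 5*sin(2*z)/8.
Step 1. Rewrite: now ∫(-6*z**2) dz + ∫(-5*z**5/4) dz + ∫(5*cos(2*z)/4) dz.
Step 2. Evaluate the standard form: now -2*z**3 + ∫(-5*z**5/4) dz + ∫(5*cos(2*z)/4) dz.
Step 3. Evaluate the standard form: now -5*z**6/24 - 2*z**3 + ∫(5*cos(2*z)/4) dz.
Step 4. Evaluate the standard form: now -5*z**6/24 - 2*z**3 + 5*sin(2*z)/8.
Answer: -5*z**6/24 - 2*z**3 + 5*sin(2*z)/8.


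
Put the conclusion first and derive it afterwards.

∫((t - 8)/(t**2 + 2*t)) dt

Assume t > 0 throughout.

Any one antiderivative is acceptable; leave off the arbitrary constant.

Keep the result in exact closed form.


The answer is -4*log(t) + 5*log(t + 2).
Step 1. Decompose ∫((t - 8)/(t**2 + 2*t)) dt by partial fractions, (t - 8)/(t**2 + 2*t) = 5/(t + 2) - 4/t: now ∫(-4/t) dt + ∫(5/(t + 2)) dt.
Step 2. Evaluate the standard form [assuming t > 0]: now -4*log(t) + ∫(5/(t + 2)) dt.
Step 3. Evaluate the standard form [assuming t > -2]: now -4*log(t) + 5*log(t + 2).
Answer: -4*log(t) + 5*log(t + 2).


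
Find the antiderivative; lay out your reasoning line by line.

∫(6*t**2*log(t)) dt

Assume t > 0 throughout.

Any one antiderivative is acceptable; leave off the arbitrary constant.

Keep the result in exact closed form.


Step 1. Integrate ∫(6*t**2*log(t)) dt by parts with u = log(t), dv = (6*t**2) dt, so v = 2*t**3 [assuming t > 0]: now 2*t**3*log(t) + ∫(-2*t**2) dt.
Step 2. Evaluate the standard form: now 2*t**3*log(t) - 2*t**3/3.
Answer: 2*t**3*log(t) - 2*t**3/3.


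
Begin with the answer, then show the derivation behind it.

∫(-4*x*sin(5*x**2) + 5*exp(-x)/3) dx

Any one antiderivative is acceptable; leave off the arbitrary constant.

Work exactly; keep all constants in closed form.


The answer is 2*cos(5*x**2)/5 - 5*exp(-x)/3.
Step 1. Rewrite: now ∫(-4*x*sin(5*x**2)) dx + ∫(5*exp(-x)/3) dx.
Step 2. Evaluate the standard form: now ∫(-4*x*sin(5*x**2)) dx - 5*exp(-x)/3.
Step 3. Substitute u = x**2, turning ∫(-4*x*sin(5*x**2)) dx into ∫(-2*sin(5*u)) du: now ∫(-2*sin(5*u)) du - 5*exp(-x)/3.
Step 4. Evaluate the standard form: now 2*cos(5*u)/5 - 5*exp(-x)/3.
Step 5. Substitute back u = x**2: now 2*cos(5*x**2)/5 - 5*exp(-x)/3.
Answer: 2*cos(5*x**2)/5 - 5*exp(-x)/3.


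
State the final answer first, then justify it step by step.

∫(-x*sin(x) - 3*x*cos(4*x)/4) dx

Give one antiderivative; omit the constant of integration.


The answer is -3*x*sin(4*x)/16 + x*cos(x) - sin(x) - 3*cos(4*x)/64.
Step 1. Rewrite: now ∫(-x*sin(x)) dx + ∫(-3*x*cos(4*x)/4) dx.
Step 2. Integrate ∫(-3*x*cos(4*x)/4) dx by parts with u = x, dv = (-3*cos(4*x)/4) dx, so v = -3*sin(4*x)/16: now -3*x*sin(4*x)/16 + ∫(-x*sin(x)) dx + ∫(3*sin(4*x)/16) dx.
Step 3. Evaluate the standard form: now -3*x*sin(4*x)/16 - 3*cos(4*x)/64 + ∫(-x*sin(x)) dx.
Step 4. Integrate ∫(-x*sin(x)) dx by parts with u = x, dv = (-sin(x)) dx, so v = cos(x): now -3*x*sin(4*x)/16 + x*cos(x) - 3*cos(4*x)/64 + ∫(-cos(x)) dx.
Step 5. Evaluate the standard form: now -3*x*sin(4*x)/16 + x*cos(x) - sin(x) - 3*cos(4*x)/64.
Answer: -3*x*sin(4*x)/16 + x*cos(x) - sin(x) - 3*cos(4*x)/64.


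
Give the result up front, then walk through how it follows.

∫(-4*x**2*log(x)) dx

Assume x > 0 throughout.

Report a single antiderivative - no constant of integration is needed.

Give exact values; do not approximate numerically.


The answer is -4*x**3*log(x)/3 + 4*x**3/9.
Step 1. Integrate ∫(-4*x**2*log(x)) dx by parts with u = log(x), dv = (-4*x**2) dx, so v = -4*x**3/3 [assuming x > 0]: now -4*x**3*log(x)/3 + ∫(4*x**2/3) dx.
Step 2. Evaluate the standard form: now -4*x**3*log(x)/3 + 4*x**3/9.
Answer: -4*x**3*log(x)/3 + 4*x**3/9.


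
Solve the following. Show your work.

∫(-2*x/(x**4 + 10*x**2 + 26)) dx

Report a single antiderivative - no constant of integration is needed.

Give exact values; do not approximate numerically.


Step 1. Substitute u = x**2 + 5, turning ∫(-2*x/(x**4 + 10*x**2 + 26)) dx into ∫(-1/(u**2 + 1)) du: now ∫(-1/(u**2 + 1)) du.
Step 2. Evaluate the standard form: now -atan(u).
Step 3. Substitute back u = x**2 + 5: now -atan(x**2 + 5).
Answer: -atan(x**2 + 5).


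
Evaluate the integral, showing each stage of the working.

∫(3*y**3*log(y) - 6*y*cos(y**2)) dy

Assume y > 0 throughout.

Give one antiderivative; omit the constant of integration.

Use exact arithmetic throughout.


Step 1. Rewrite: now ∫(-6*y*cos(y**2)) dy + ∫(3*y**3*log(y)) dy.
Step 2. Integrate ∫(3*y**3*log(y)) dy by parts with u = log(y), dv = (3*y**3) dy, so v = 3*y**4/4 [assuming y > 0]: now 3*y**4*log(y)/4 + ∫(-3*y**3/4) dy + ∫(-6*y*cos(y**2)) dy.
Step 3. Evaluate the standard form: now 3*y**4*log(y)/4 - 3*y**4/16 + ∫(-6*y*cos(y**2)) dy.
Step 4. Substitute u = y**2, turning ∫(-6*y*cos(y**2)) dy into ∫(-3*cos(u)) du: now 3*y**4*log(y)/4 - 3*y**4/16 + ∫(-3*cos(u)) du.
Step 5. Evaluate the standard form: now 3*y**4*log(y)/4 - 3*y**4/16 - 3*sin(u).
Step 6. Substitute back u = y**2: now 3*y**4*log(y)/4 - 3*y**4/16 - 3*sin(y**2).
Answer: 3*y**4*log(y)/4 - 3*y**4/16 - 3*sin(y**2).


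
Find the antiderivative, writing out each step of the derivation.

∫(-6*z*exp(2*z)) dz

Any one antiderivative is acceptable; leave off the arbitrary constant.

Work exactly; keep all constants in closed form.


Step 1. Integrate ∫(-6*z*exp(2*z)) dz by parts with u = z, dv = (-6*exp(2*z)) dz, so v = -3*exp(2*z): now -3*z*exp(2*z) + ∫(3*exp(2*z)) dz.
Step 2. Evaluate the standard form: now -3*z*exp(2*z) + 3*exp(2*z)/2.
Answer: -3*z*exp(2*z) + 3*exp(2*z)/2.


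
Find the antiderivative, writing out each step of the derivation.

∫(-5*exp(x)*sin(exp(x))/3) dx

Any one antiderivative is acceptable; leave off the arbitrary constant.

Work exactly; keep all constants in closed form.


Step 1. Substitute u = exp(x), turning ∫(-5*exp(x)*sin(exp(x))/3) dx into ∫(-5*sin(u)/3) du: now ∫(-5*sin(u)/3) du.
Step 2. Evaluate the standard form: now 5*cos(u)/3.
Step 3. Substitute back u = exp(x): now 5*cos(exp(x))/3.
Answer: 5*cos(exp(x))/3.


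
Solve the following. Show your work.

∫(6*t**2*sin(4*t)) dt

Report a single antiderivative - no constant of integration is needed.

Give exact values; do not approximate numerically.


Step 1. Integrate ∫(6*t**2*sin(4*t)) dt by parts with u = t**2, dv = (6*sin(4*t)) dt, so v = -3*cos(4*t)/2: now -3*t**2*cos(4*t)/2 + ∫(3*t*cos(4*t)) dt.
Step 2. Integrate ∫(3*t*cos(4*t)) dt by parts with u = t, dv = (3*cos(4*t)) dt, so v = 3*sin(4*t)/4: now -3*t**2*cos(4*t)/2 + 3*t*sin(4*t)/4 + ∫(-3*sin(4*t)/4) dt.
Step 3. Evaluate the standard form: now -3*t**2*cos(4*t)/2 + 3*t*sin(4*t)/4 + 3*cos(4*t)/16.
Answer: -3*t**2*cos(4*t)/2 + 3*t*sin(4*t)/4 + 3*cos(4*t)/16.


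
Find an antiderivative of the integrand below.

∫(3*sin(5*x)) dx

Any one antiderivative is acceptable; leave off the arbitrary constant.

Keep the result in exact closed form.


Answer: -3*cos(5*x)/5.


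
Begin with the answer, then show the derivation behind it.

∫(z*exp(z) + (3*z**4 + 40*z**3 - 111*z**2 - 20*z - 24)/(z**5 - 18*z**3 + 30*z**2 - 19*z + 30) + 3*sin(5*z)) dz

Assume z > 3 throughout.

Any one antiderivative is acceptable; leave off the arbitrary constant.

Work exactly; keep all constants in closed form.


The answer is z*exp(z) - exp(z) + 3*log(z - 3) + 4*log(z - 2) - 4*log(z + 5) - 3*cos(5*z)/5 + 3*atan(z).
Step 1. Rewrite: now ∫(z*exp(z)) dz + ∫((3*z**4 + 40*z**3 - 111*z**2 - 20*z - 24)/(z**5 - 18*z**3 + 30*z**2 - 19*z + 30)) dz + ∫(3*sin(5*z)) dz.
Step 2. Decompose ∫((3*z**4 + 40*z**3 - 111*z**2 - 20*z - 24)/(z**5 - 18*z**3 + 30*z**2 - 19*z + 30)) dz by partial fractions, (3*z**4 + 40*z**3 - 111*z**2 - 20*z - 24)/(z**5 - 18*z**3 + 30*z**2 - 19*z + 30) = 3/(z**2 + 1) - 4/(z + 5) + 4/(z - 2) + 3/(z - 3): now ∫(z*exp(z)) dz + ∫(3/(z - 3)) dz + ∫(4/(z - 2)) dz + ∫(-4/(z + 5)) dz + ∫(3/(z**2 + 1)) dz + ∫(3*sin(5*z)) dz.
Step 3. Evaluate the standard form [assuming z > -5]: now -4*log(z + 5) + ∫(z*exp(z)) dz + ∫(3/(z - 3)) dz + ∫(4/(z - 2)) dz + ∫(3/(z**2 + 1)) dz + ∫(3*sin(5*z)) dz.
Step 4. Evaluate the standard form [assuming z > 2]: now 4*log(z - 2) - 4*log(z + 5) + ∫(z*exp(z)) dz + ∫(3/(z - 3)) dz + ∫(3/(z**2 + 1)) dz + ∫(3*sin(5*z)) dz.
Step 5. Evaluate the standard form [assuming z > 3]: now 3*log(z - 3) + 4*log(z - 2) - 4*log(z + 5) + ∫(z*exp(z)) dz + ∫(3/(z**2 + 1)) dz + ∫(3*sin(5*z)) dz.
Step 6. Evaluate the standard form: now 3*log(z - 3) + 4*log(z - 2) - 4*log(z + 5) + 3*atan(z) + ∫(z*exp(z)) dz + ∫(3*sin(5*z)) dz.
Step 7. Integrate ∫(z*exp(z)) dz by parts with u = z, dv = (exp(z)) dz, so v = exp(z): now z*exp(z) + 3*log(z - 3) + 4*log(z - 2) - 4*log(z + 5) + 3*atan(z) + ∫(-exp(z)) dz + ∫(3*sin(5*z)) dz.
Step 8. Evaluate the standard form: now z*exp(z) - exp(z) + 3*log(z - 3) + 4*log(z - 2) - 4*log(z + 5) + 3*atan(z) + ∫(3*sin(5*z)) dz.
Step 9. Evaluate the standard form: now z*exp(z) - exp(z) + 3*log(z - 3) + 4*log(z - 2) - 4*log(z + 5) - 3*cos(5*z)/5 + 3*atan(z).
Answer: z*exp(z) - exp(z) + 3*log(z - 3) + 4*log(z - 2) - 4*log(z + 5) - 3*cos(5*z)/5 + 3*atan(z).


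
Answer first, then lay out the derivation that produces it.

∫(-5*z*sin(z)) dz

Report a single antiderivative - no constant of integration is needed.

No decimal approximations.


The answer is 5*z*cos(z) - 5*sin(z).
Step 1. Integrate ∫(-5*z*sin(z)) dz by parts with u = z, dv = (-5*sin(z)) dz, so v = 5*cos(z): now 5*z*cos(z) + ∫(-5*cos(z)) dz.
Step 2. Evaluate the standard form: now 5*z*cos(z) - 5*sin(z).
Answer: 5*z*cos(z) - 5*sin(z).


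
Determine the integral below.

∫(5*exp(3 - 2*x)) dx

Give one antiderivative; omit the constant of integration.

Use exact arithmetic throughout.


Answer: -5*exp(3 - 2*x)/2.


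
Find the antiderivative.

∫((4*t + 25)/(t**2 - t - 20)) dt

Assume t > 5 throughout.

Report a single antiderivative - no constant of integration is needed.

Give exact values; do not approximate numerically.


Answer: 5*log(t - 5) - log(t + 4).


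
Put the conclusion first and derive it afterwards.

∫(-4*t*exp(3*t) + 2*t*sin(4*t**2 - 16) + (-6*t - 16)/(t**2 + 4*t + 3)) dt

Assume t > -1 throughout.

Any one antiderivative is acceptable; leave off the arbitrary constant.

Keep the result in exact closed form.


The answer is -4*t*exp(3*t)/3 + 4*exp(3*t)/9 - 5*log(t + 1) - log(t + 3) - cos(4*t**2 - 16)/4.
Step 1. Rewrite: now ∫(-4*t*exp(3*t)) dt + ∫(2*t*sin(4*t**2 - 16)) dt + ∫((-6*t - 16)/(t**2 + 4*t + 3)) dt.
Step 2. Integrate ∫(-4*t*exp(3*t)) dt by parts with u = t, dv = (-4*exp(3*t)) dt, so v = -4*exp(3*t)/3: now -4*t*exp(3*t)/3 + ∫(2*t*sin(4*t**2 - 16)) dt + ∫((-6*t - 16)/(t**2 + 4*t + 3)) dt + ∫(4*exp(3*t)/3) dt.
Step 3. Evaluate the standard form: now -4*t*exp(3*t)/3 + 4*exp(3*t)/9 + ∫(2*t*sin(4*t**2 - 16)) dt + ∫((-6*t - 16)/(t**2 + 4*t + 3)) dt.
Step 4. Substitute u = t**2 - 4, turning ∫(2*t*sin(4*t**2 - 16)) dt into ∫(sin(4*u)) du: now -4*t*exp(3*t)/3 + 4*exp(3*t)/9 + ∫((-6*t - 16)/(t**2 + 4*t + 3)) dt + ∫(sin(4*u)) du.
Step 5. Evaluate the standard form: now -4*t*exp(3*t)/3 + 4*exp(3*t)/9 - cos(4*u)/4 + ∫((-6*t - 16)/(t**2 + 4*t + 3)) dt.
Step 6. Substitute back u = t**2 - 4: now -4*t*exp(3*t)/3 + 4*exp(3*t)/9 - cos(4*t**2 - 16)/4 + ∫((-6*t - 16)/(t**2 + 4*t + 3)) dt.
Step 7. Decompose ∫((-6*t - 16)/(t**2 + 4*t + 3)) dt by partial fractions, (-6*t - 16)/(t**2 + 4*t + 3) = -1/(t + 3) - 5/(t + 1): now -4*t*exp(3*t)/3 + 4*exp(3*t)/9 - cos(4*t**2 - 16)/4 + ∫(-5/(t + 1)) dt + ∫(-1/(t + 3)) dt.
Step 8. Evaluate the standard form [assuming t > -3]: now -4*t*exp(3*t)/3 + 4*exp(3*t)/9 - log(t + 3) - cos(4*t**2 - 16)/4 + ∫(-5/(t + 1)) dt.
Step 9. Evaluate the standard form [assuming t > -1]: now -4*t*exp(3*t)/3 + 4*exp(3*t)/9 - 5*log(t + 1) - log(t + 3) - cos(4*t**2 - 16)/4.
Answer: -4*t*exp(3*t)/3 + 4*exp(3*t)/9 - 5*log(t + 1) - log(t + 3) - cos(4*t**2 - 16)/4.


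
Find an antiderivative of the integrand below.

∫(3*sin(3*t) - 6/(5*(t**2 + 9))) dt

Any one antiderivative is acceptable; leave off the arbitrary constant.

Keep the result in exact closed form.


Answer: -cos(3*t) - 2*atan(t/3)/5.


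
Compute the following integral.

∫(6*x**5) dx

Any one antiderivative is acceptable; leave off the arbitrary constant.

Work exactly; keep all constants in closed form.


Answer: x**6.


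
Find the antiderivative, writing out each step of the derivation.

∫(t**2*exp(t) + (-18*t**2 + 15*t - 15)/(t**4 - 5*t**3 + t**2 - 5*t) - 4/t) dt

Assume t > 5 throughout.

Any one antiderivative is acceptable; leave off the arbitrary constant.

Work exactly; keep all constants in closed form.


Step 1. Rewrite: now ∫(-4/t) dt + ∫(t**2*exp(t)) dt + ∫((-18*t**2 + 15*t - 15)/(t**4 - 5*t**3 + t**2 - 5*t)) dt.
Step 2. Integrate ∫(t**2*exp(t)) dt by parts with u = t**2, dv = (exp(t)) dt, so v = exp(t): now t**2*exp(t) + ∫(-4/t) dt + ∫(-2*t*exp(t)) dt + ∫((-18*t**2 + 15*t - 15)/(t**4 - 5*t**3 + t**2 - 5*t)) dt.
Step 3. Integrate ∫(-2*t*exp(t)) dt by parts with u = t, dv = (-2*exp(t)) dt, so v = -2*exp(t): now t**2*exp(t) - 2*t*exp(t) + ∫(-4/t) dt + ∫((-18*t**2 + 15*t - 15)/(t**4 - 5*t**3 + t**2 - 5*t)) dt + ∫(2*exp(t)) dt.
Step 4. Evaluate the standard form: now t**2*exp(t) - 2*t*exp(t) + 2*exp(t) + ∫(-4/t) dt + ∫((-18*t**2 + 15*t - 15)/(t**4 - 5*t**3 + t**2 - 5*t)) dt.
Step 5. Decompose ∫((-18*t**2 + 15*t - 15)/(t**4 - 5*t**3 + t**2 - 5*t)) dt by partial fractions, (-18*t**2 + 15*t - 15)/(t**4 - 5*t**3 + t**2 - 5*t) = -3/(t**2 + 1) - 3/(t - 5) + 3/t: now t**2*exp(t) - 2*t*exp(t) + 2*exp(t) + ∫(-4/t) dt + ∫(3/t) dt + ∫(-3/(t - 5)) dt + ∫(-3/(t**2 + 1)) dt.
Step 6. Evaluate the standard form [assuming t > 0]: now t**2*exp(t) - 2*t*exp(t) + 2*exp(t) + 3*log(t) + ∫(-4/t) dt + ∫(-3/(t - 5)) dt + ∫(-3/(t**2 + 1)) dt.
Step 7. Evaluate the standard form [assuming t > 5]: now t**2*exp(t) - 2*t*exp(t) + 2*exp(t) + 3*log(t) - 3*log(t - 5) + ∫(-4/t) dt + ∫(-3/(t**2 + 1)) dt.
Step 8. Evaluate the standard form: now t**2*exp(t) - 2*t*exp(t) + 2*exp(t) + 3*log(t) - 3*log(t - 5) - 3*atan(t) + ∫(-4/t) dt.
Step 9. Evaluate the standard form [assuming t > 0]: now t**2*exp(t) - 2*t*exp(t) + 2*exp(t) - log(t) - 3*log(t - 5) - 3*atan(t).
Answer: t**2*exp(t) - 2*t*exp(t) + 2*exp(t) - log(t) - 3*log(t - 5) - 3*atan(t).


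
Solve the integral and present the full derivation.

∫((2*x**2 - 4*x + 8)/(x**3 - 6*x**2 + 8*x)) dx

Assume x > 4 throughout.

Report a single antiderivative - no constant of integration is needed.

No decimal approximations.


Step 1. Decompose ∫((2*x**2 - 4*x + 8)/(x**3 - 6*x**2 + 8*x)) dx by partial fractions, (2*x**2 - 4*x + 8)/(x**3 - 6*x**2 + 8*x) = -2/(x - 2) + 3/(x - 4) + 1/x: now ∫(1/x) dx + ∫(3/(x - 4)) dx + ∫(-2/(x - 2)) dx.
Step 2. Evaluate the standard form [assuming x > 0]: now log(x) + ∫(3/(x - 4)) dx + ∫(-2/(x - 2)) dx.
Step 3. Evaluate the standard form [assuming x > 4]: now log(x) + 3*log(x - 4) + ∫(-2/(x - 2)) dx.
Step 4. Evaluate the standard form [assuming x > 2]: now log(x) + 3*log(x - 4) - 2*log(x - 2).
Answer: log(x) + 3*log(x - 4) - 2*log(x - 2).


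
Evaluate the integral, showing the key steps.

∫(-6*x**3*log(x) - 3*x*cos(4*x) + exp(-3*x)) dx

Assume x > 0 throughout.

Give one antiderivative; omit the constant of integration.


Step 1. Rewrite: now ∫(-3*x*cos(4*x)) dx + ∫(-6*x**3*log(x)) dx + ∫(exp(-3*x)) dx.
Step 2. Integrate ∫(-6*x**3*log(x)) dx by parts with u = log(x), dv = (-6*x**3) dx, so v = -3*x**4/2 [assuming x > 0]: now -3*x**4*log(x)/2 + ∫(3*x**3/2) dx + ∫(-3*x*cos(4*x)) dx + ∫(exp(-3*x)) dx.
Step 3. Evaluate the standard form: now -3*x**4*log(x)/2 + 3*x**4/8 + ∫(-3*x*cos(4*x)) dx + ∫(exp(-3*x)) dx.
Step 4. Evaluate the standard form: now -3*x**4*log(x)/2 + 3*x**4/8 + ∫(-3*x*cos(4*x)) dx - exp(-3*x)/3.
Step 5. Integrate ∫(-3*x*cos(4*x)) dx by parts with u = x, dv = (-3*cos(4*x)) dx, so v = -3*sin(4*x)/4: now -3*x**4*log(x)/2 + 3*x**4/8 - 3*x*sin(4*x)/4 + ∫(3*sin(4*x)/4) dx - exp(-3*x)/3.
Step 6. Evaluate the standard form: now -3*x**4*log(x)/2 + 3*x**4/8 - 3*x*sin(4*x)/4 - 3*cos(4*x)/16 - exp(-3*x)/3.
Answer: -3*x**4*log(x)/2 + 3*x**4/8 - 3*x*sin(4*x)/4 - 3*cos(4*x)/16 - exp(-3*x)/3.


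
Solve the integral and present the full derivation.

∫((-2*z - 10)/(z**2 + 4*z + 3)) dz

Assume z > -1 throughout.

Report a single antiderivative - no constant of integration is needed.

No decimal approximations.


Step 1. Decompose ∫((-2*z - 10)/(z**2 + 4*z + 3)) dz by partial fractions, (-2*z - 10)/(z**2 + 4*z + 3) = 2/(z + 3) - 4/(z + 1): now ∫(-4/(z + 1)) dz + ∫(2/(z + 3)) dz.
Step 2. Evaluate the standard form [assuming z > -1]: now -4*log(z + 1) + ∫(2/(z + 3)) dz.
Step 3. Evaluate the standard form [assuming z > -3]: now -4*log(z + 1) + 2*log(z + 3).
Answer: -4*log(z + 1) + 2*log(z + 3).


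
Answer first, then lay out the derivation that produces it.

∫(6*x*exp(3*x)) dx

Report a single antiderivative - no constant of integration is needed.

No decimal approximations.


The answer is 2*x*exp(3*x) - 2*exp(3*x)/3.
Step 1. Integrate ∫(6*x*exp(3*x)) dx by parts with u = x, dv = (6*exp(3*x)) dx, so v = 2*exp(3*x): now 2*x*exp(3*x) + ∫(-2*exp(3*x)) dx.
Step 2. Evaluate the standard form: now 2*x*exp(3*x) - 2*exp(3*x)/3.
Answer: 2*x*exp(3*x) - 2*exp(3*x)/3.


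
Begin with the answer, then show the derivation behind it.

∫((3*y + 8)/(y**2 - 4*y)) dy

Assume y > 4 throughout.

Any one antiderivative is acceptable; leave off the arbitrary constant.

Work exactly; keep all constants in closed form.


The answer is -2*log(y) + 5*log(y - 4).
Step 1. Decompose ∫((3*y + 8)/(y**2 - 4*y)) dy by partial fractions, (3*y + 8)/(y**2 - 4*y) = 5/(y - 4) - 2/y: now ∫(-2/y) dy + ∫(5/(y - 4)) dy.
Step 2. Evaluate the standard form [assuming y > 4]: now 5*log(y - 4) + ∫(-2/y) dy.
Step 3. Evaluate the standard form [assuming y > 0]: now -2*log(y) + 5*log(y - 4).
Answer: -2*log(y) + 5*log(y - 4).


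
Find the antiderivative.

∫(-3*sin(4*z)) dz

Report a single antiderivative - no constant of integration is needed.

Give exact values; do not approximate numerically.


Answer: 3*cos(4*z)/4.


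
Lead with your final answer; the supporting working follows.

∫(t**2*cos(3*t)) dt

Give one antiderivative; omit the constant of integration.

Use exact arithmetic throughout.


The answer is t**2*sin(3*t)/3 + 2*t*cos(3*t)/9 - 2*sin(3*t)/27.
Step 1. Integrate ∫(t**2*cos(3*t)) dt by parts with u = t**2, dv = (cos(3*t)) dt, so v = sin(3*t)/3: now t**2*sin(3*t)/3 + ∫(-2*t*sin(3*t)/3) dt.
Step 2. Integrate ∫(-2*t*sin(3*t)/3) dt by parts with u = t, dv = (-2*sin(3*t)/3) dt, so v = 2*cos(3*t)/9: now t**2*sin(3*t)/3 + 2*t*cos(3*t)/9 + ∫(-2*cos(3*t)/9) dt.
Step 3. Evaluate the standard form: now t**2*sin(3*t)/3 + 2*t*cos(3*t)/9 - 2*sin(3*t)/27.
Answer: t**2*sin(3*t)/3 + 2*t*cos(3*t)/9 - 2*sin(3*t)/27.


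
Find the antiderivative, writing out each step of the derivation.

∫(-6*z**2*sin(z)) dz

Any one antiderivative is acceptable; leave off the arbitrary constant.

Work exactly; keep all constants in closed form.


Step 1. Integrate ∫(-6*z**2*sin(z)) dz by parts with u = z**2, dv = (-6*sin(z)) dz, so v = 6*cos(z): now 6*z**2*cos(z) + ∫(-12*z*cos(z)) dz.
Step 2. Integrate ∫(-12*z*cos(z)) dz by parts with u = z, dv = (-12*cos(z)) dz, so v = -12*sin(z): now 6*z**2*cos(z) - 12*z*sin(z) + ∫(12*sin(z)) dz.
Step 3. Evaluate the standard form: now 6*z**2*cos(z) - 12*z*sin(z) - 12*cos(z).
Answer: 6*z**2*cos(z) - 12*z*sin(z) - 12*cos(z).


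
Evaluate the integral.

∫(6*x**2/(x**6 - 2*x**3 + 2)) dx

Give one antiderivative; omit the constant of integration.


Answer: 2*atan(x**3 - 1).


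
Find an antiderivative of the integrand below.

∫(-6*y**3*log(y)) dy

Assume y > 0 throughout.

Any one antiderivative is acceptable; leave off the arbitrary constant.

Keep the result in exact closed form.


Answer: -3*y**4*log(y)/2 + 3*y**4/8.


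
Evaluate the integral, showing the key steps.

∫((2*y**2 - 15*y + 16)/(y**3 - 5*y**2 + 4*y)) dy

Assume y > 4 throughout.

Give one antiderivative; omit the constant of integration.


Step 1. Decompose ∫((2*y**2 - 15*y + 16)/(y**3 - 5*y**2 + 4*y)) dy by partial fractions, (2*y**2 - 15*y + 16)/(y**3 - 5*y**2 + 4*y) = -1/(y - 1) - 1/(y - 4) + 4/y: now ∫(4/y) dy + ∫(-1/(y - 4)) dy + ∫(-1/(y - 1)) dy.
Step 2. Evaluate the standard form [assuming y > 4]: now -log(y - 4) + ∫(4/y) dy + ∫(-1/(y - 1)) dy.
Step 3. Evaluate the standard form [assuming y > 1]: now -log(y - 4) - log(y - 1) + ∫(4/y) dy.
Step 4. Evaluate the standard form [assuming y > 0]: now 4*log(y) - log(y - 4) - log(y - 1).
Answer: 4*log(y) - log(y - 4) - log(y - 1).


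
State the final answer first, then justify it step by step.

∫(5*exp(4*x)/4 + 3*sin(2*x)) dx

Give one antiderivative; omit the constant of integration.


The answer is 5*exp(4*x)/16 - 3*cos(2*x)/2.
Step 1. Rewrite: now ∫(5*exp(4*x)/4) dx + ∫(3*sin(2*x)) dx.
Step 2. Evaluate the standard form: now 5*exp(4*x)/16 + ∫(3*sin(2*x)) dx.
Step 3. Evaluate the standard form: now 5*exp(4*x)/16 - 3*cos(2*x)/2.
Answer: 5*exp(4*x)/16 - 3*cos(2*x)/2.


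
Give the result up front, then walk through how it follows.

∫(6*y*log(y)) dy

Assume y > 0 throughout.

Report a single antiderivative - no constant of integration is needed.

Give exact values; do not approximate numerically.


The answer is 3*y**2*log(y) - 3*y**2/2.
Step 1. Integrate ∫(6*y*log(y)) dy by parts with u = log(y), dv = (6*y) dy, so v = 3*y**2 [assuming y > 0]: now 3*y**2*log(y) + ∫(-3*y) dy.
Step 2. Evaluate the standard form: now 3*y**2*log(y) - 3*y**2/2.
Answer: 3*y**2*log(y) - 3*y**2/2.


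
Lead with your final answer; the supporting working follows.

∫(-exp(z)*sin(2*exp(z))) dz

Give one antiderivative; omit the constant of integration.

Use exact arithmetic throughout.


The answer is cos(2*exp(z))/2.
Step 1. Substitute u = exp(z), turning ∫(-exp(z)*sin(2*exp(z))) dz into ∫(-sin(2*u)) du: now ∫(-sin(2*u)) du.
Step 2. Evaluate the standard form: now cos(2*u)/2.
Step 3. Substitute back u = exp(z): now cos(2*exp(z))/2.
Answer: cos(2*exp(z))/2.


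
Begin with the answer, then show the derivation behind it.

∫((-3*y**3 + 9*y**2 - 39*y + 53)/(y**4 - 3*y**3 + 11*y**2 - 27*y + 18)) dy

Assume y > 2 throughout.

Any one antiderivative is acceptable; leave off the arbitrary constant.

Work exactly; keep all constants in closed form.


The answer is -log(y - 2) - 2*log(y - 1) + 4*atan(y/3)/3.
Step 1. Decompose ∫((-3*y**3 + 9*y**2 - 39*y + 53)/(y**4 - 3*y**3 + 11*y**2 - 27*y + 18)) dy by partial fractions, (-3*y**3 + 9*y**2 - 39*y + 53)/(y**4 - 3*y**3 + 11*y**2 - 27*y + 18) = 4/(y**2 + 9) - 2/(y - 1) - 1/(y - 2): now ∫(-1/(y - 2)) dy + ∫(-2/(y - 1)) dy + ∫(4/(y**2 + 9)) dy.
Step 2. Evaluate the standard form [assuming y > 2]: now -log(y - 2) + ∫(-2/(y - 1)) dy + ∫(4/(y**2 + 9)) dy.
Step 3. Evaluate the standard form [assuming y > 1]: now -log(y - 2) - 2*log(y - 1) + ∫(4/(y**2 + 9)) dy.
Step 4. Evaluate the standard form: now -log(y - 2) - 2*log(y - 1) + 4*atan(y/3)/3.
Answer: -log(y - 2) - 2*log(y - 1) + 4*atan(y/3)/3.


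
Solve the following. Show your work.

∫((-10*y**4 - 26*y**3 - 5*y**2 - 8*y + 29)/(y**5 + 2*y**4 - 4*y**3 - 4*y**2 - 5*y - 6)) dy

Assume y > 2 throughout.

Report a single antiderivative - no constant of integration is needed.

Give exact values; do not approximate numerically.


Step 1. Decompose ∫((-10*y**4 - 26*y**3 - 5*y**2 - 8*y + 29)/(y**5 + 2*y**4 - 4*y**3 - 4*y**2 - 5*y - 6)) dy by partial fractions, (-10*y**4 - 26*y**3 - 5*y**2 - 8*y + 29)/(y**5 + 2*y**4 - 4*y**3 - 4*y**2 - 5*y - 6) = -3/(y**2 + 1) - 1/(y + 3) - 4/(y + 1) - 5/(y - 2): now ∫(-5/(y - 2)) dy + ∫(-4/(y + 1)) dy + ∫(-1/(y + 3)) dy + ∫(-3/(y**2 + 1)) dy.
Step 2. Evaluate the standard form [assuming y > -3]: now -log(y + 3) + ∫(-5/(y - 2)) dy + ∫(-4/(y + 1)) dy + ∫(-3/(y**2 + 1)) dy.
Step 3. Evaluate the standard form [assuming y > 2]: now -5*log(y - 2) - log(y + 3) + ∫(-4/(y + 1)) dy + ∫(-3/(y**2 + 1)) dy.
Step 4. Evaluate the standard form [assuming y > -1]: now -5*log(y - 2) - 4*log(y + 1) - log(y + 3) + ∫(-3/(y**2 + 1)) dy.
Step 5. Evaluate the standard form: now -5*log(y - 2) - 4*log(y + 1) - log(y + 3) - 3*atan(y).
Answer: -5*log(y - 2) - 4*log(y + 1) - log(y + 3) - 3*atan(y).


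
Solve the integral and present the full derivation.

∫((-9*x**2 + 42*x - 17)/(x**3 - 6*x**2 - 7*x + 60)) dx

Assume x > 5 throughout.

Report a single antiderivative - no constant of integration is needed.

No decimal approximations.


Step 1. Decompose ∫((-9*x**2 + 42*x - 17)/(x**3 - 6*x**2 - 7*x + 60)) dx by partial fractions, (-9*x**2 + 42*x - 17)/(x**3 - 6*x**2 - 7*x + 60) = -4/(x + 3) - 1/(x - 4) - 4/(x - 5): now ∫(-4/(x - 5)) dx + ∫(-1/(x - 4)) dx + ∫(-4/(x + 3)) dx.
Step 2. Evaluate the standard form [assuming x > 5]: now -4*log(x - 5) + ∫(-1/(x - 4)) dx + ∫(-4/(x + 3)) dx.
Step 3. Evaluate the standard form [assuming x > -3]: now -4*log(x - 5) - 4*log(x + 3) + ∫(-1/(x - 4)) dx.
Step 4. Evaluate the standard form [assuming x > 4]: now -4*log(x - 5) - log(x - 4) - 4*log(x + 3).
Answer: -4*log(x - 5) - log(x - 4) - 4*log(x + 3).


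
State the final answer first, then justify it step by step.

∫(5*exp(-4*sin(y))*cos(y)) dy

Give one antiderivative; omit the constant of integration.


The answer is -5*exp(-4*sin(y))/4.
Step 1. Substitute u = sin(y), turning ∫(5*exp(-4*sin(y))*cos(y)) dy into ∫(5*exp(-4*u)) du: now ∫(5*exp(-4*u)) du.
Step 2. Evaluate the standard form: now -5*exp(-4*u)/4.
Step 3. Substitute back u = sin(y): now -5*exp(-4*sin(y))/4.
Answer: -5*exp(-4*sin(y))/4.


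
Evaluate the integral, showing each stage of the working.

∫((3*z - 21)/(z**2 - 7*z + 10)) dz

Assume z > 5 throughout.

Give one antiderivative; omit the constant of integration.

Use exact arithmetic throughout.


Step 1. Decompose ∫((3*z - 21)/(z**2 - 7*z + 10)) dz by partial fractions, (3*z - 21)/(z**2 - 7*z + 10) = 5/(z - 2) - 2/(z - 5): now ∫(-2/(z - 5)) dz + ∫(5/(z - 2)) dz.
Step 2. Evaluate the standard form [assuming z > 2]: now 5*log(z - 2) + ∫(-2/(z - 5)) dz.
Step 3. Evaluate the standard form [assuming z > 5]: now -2*log(z - 5) + 5*log(z - 2).
Answer: -2*log(z - 5) + 5*log(z - 2).


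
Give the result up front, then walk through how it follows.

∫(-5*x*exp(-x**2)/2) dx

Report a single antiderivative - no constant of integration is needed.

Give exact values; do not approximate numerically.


The answer is 5*exp(-x**2)/4.
Step 1. Substitute u = x**2, turning ∫(-5*x*exp(-x**2)/2) dx into ∫(-5*exp(-u)/4) du: now ∫(-5*exp(-u)/4) du.
Step 2. Evaluate the standard form: now 5*exp(-u)/4.
Step 3. Substitute back u = x**2: now 5*exp(-x**2)/4.
Answer: 5*exp(-x**2)/4.


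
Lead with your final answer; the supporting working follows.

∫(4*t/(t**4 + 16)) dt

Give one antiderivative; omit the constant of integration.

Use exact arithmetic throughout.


The answer is atan(t**2/4)/2.
Step 1. Substitute u = t**2, turning ∫(4*t/(t**4 + 16)) dt into ∫(2/(u**2 + 16)) du: now ∫(2/(u**2 + 16)) du.
Step 2. Evaluate the standard form: now atan(u/4)/2.
Step 3. Substitute back u = t**2: now atan(t**2/4)/2.
Answer: atan(t**2/4)/2.


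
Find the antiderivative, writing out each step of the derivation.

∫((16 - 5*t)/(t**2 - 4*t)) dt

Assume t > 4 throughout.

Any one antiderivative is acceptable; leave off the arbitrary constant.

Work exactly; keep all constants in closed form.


Step 1. Decompose ∫((16 - 5*t)/(t**2 - 4*t)) dt by partial fractions, (16 - 5*t)/(t**2 - 4*t) = -1/(t - 4) - 4/t: now ∫(-4/t) dt + ∫(-1/(t - 4)) dt.
Step 2. Evaluate the standard form [assuming t > 4]: now -log(t - 4) + ∫(-4/t) dt.
Step 3. Evaluate the standard form [assuming t > 0]: now -4*log(t) - log(t - 4).
Answer: -4*log(t) - log(t - 4).


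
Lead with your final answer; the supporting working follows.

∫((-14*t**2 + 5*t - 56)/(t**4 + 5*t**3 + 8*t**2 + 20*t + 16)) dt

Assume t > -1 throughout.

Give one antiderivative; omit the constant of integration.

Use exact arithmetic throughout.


The answer is -5*log(t + 1) + 5*log(t + 4) + atan(t/2)/2.
Step 1. Decompose ∫((-14*t**2 + 5*t - 56)/(t**4 + 5*t**3 + 8*t**2 + 20*t + 16)) dt by partial fractions, (-14*t**2 + 5*t - 56)/(t**4 + 5*t**3 + 8*t**2 + 20*t + 16) = 1/(t**2 + 4) + 5/(t + 4) - 5/(t + 1): now ∫(-5/(t + 1)) dt + ∫(5/(t + 4)) dt + ∫(1/(t**2 + 4)) dt.
Step 2. Evaluate the standard form [assuming t > -4]: now 5*log(t + 4) + ∫(-5/(t + 1)) dt + ∫(1/(t**2 + 4)) dt.
Step 3. Evaluate the standard form [assuming t > -1]: now -5*log(t + 1) + 5*log(t + 4) + ∫(1/(t**2 + 4)) dt.
Step 4. Evaluate the standard form: now -5*log(t + 1) + 5*log(t + 4) + atan(t/2)/2.
Answer: -5*log(t + 1) + 5*log(t + 4) + atan(t/2)/2.


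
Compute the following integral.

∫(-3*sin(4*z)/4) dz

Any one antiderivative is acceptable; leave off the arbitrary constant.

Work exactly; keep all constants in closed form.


Answer: 3*cos(4*z)/16.


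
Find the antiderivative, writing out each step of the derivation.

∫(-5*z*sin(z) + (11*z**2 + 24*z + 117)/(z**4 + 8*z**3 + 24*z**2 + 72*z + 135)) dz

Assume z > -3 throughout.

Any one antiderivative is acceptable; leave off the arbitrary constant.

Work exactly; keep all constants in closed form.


Step 1. Rewrite: now ∫(-5*z*sin(z)) dz + ∫((11*z**2 + 24*z + 117)/(z**4 + 8*z**3 + 24*z**2 + 72*z + 135)) dz.
Step 2. Decompose ∫((11*z**2 + 24*z + 117)/(z**4 + 8*z**3 + 24*z**2 + 72*z + 135)) dz by partial fractions, (11*z**2 + 24*z + 117)/(z**4 + 8*z**3 + 24*z**2 + 72*z + 135) = 3/(z**2 + 9) - 4/(z + 5) + 4/(z + 3): now ∫(-5*z*sin(z)) dz + ∫(4/(z + 3)) dz + ∫(-4/(z + 5)) dz + ∫(3/(z**2 + 9)) dz.
Step 3. Evaluate the standard form [assuming z > -5]: now -4*log(z + 5) + ∫(-5*z*sin(z)) dz + ∫(4/(z + 3)) dz + ∫(3/(z**2 + 9)) dz.
Step 4. Evaluate the standard form [assuming z > -3]: now 4*log(z + 3) - 4*log(z + 5) + ∫(-5*z*sin(z)) dz + ∫(3/(z**2 + 9)) dz.
Step 5. Evaluate the standard form: now 4*log(z + 3) - 4*log(z + 5) + atan(z/3) + ∫(-5*z*sin(z)) dz.
Step 6. Integrate ∫(-5*z*sin(z)) dz by parts with u = z, dv = (-5*sin(z)) dz, so v = 5*cos(z): now 5*z*cos(z) + 4*log(z + 3) - 4*log(z + 5) + atan(z/3) + ∫(-5*cos(z)) dz.
Step 7. Evaluate the standard form: now 5*z*cos(z) + 4*log(z + 3) - 4*log(z + 5) - 5*sin(z) + atan(z/3).
Answer: 5*z*cos(z) + 4*log(z + 3) - 4*log(z + 5) - 5*sin(z) + atan(z/3).


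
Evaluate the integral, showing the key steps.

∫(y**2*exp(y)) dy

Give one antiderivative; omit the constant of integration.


Step 1. Integrate ∫(y**2*exp(y)) dy by parts with u = y**2, dv = (exp(y)) dy, so v = exp(y): now y**2*exp(y) + ∫(-2*y*exp(y)) dy.
Step 2. Integrate ∫(-2*y*exp(y)) dy by parts with u = y, dv = (-2*exp(y)) dy, so v = -2*exp(y): now y**2*exp(y) - 2*y*exp(y) + ∫(2*exp(y)) dy.
Step 3. Evaluate the standard form: now y**2*exp(y) - 2*y*exp(y) + 2*exp(y).
Answer: y**2*exp(y) - 2*y*exp(y) + 2*exp(y).


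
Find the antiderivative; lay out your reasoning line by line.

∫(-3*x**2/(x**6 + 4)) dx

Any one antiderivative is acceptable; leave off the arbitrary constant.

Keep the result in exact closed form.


Step 1. Substitute u = x**3, turning ∫(-3*x**2/(x**6 + 4)) dx into ∫(-1/(u**2 + 4)) du: now ∫(-1/(u**2 + 4)) du.
Step 2. Evaluate the standard form: now -atan(u/2)/2.
Step 3. Substitute back u = x**3: now -atan(x**3/2)/2.
Answer: -atan(x**3/2)/2.


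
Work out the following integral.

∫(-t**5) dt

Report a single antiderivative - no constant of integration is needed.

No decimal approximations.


Answer: -t**6/6.


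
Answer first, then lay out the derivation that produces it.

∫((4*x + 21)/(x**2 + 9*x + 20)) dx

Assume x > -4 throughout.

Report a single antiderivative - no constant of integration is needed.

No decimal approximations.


The answer is 5*log(x + 4) - log(x + 5).
Step 1. Decompose ∫((4*x + 21)/(x**2 + 9*x + 20)) dx by partial fractions, (4*x + 21)/(x**2 + 9*x + 20) = -1/(x + 5) + 5/(x + 4): now ∫(5/(x + 4)) dx + ∫(-1/(x + 5)) dx.
Step 2. Evaluate the standard form [assuming x > -5]: now -log(x + 5) + ∫(5/(x + 4)) dx.
Step 3. Evaluate the standard form [assuming x > -4]: now 5*log(x + 4) - log(x + 5).
Answer: 5*log(x + 4) - log(x + 5).


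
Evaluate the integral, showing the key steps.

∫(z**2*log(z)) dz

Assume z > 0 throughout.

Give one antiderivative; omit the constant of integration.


Step 1. Integrate ∫(z**2*log(z)) dz by parts with u = log(z), dv = (z**2) dz, so v = z**3/3 [assuming z > 0]: now z**3*log(z)/3 + ∫(-z**2/3) dz.
Step 2. Evaluate the standard form: now z**3*log(z)/3 - z**3/9.
Answer: z**3*log(z)/3 - z**3/9.


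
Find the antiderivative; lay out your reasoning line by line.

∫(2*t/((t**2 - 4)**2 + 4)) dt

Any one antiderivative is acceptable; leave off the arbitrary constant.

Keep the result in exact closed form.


Step 1. Substitute u = t**2 - 4, turning ∫(2*t/((t**2 - 4)**2 + 4)) dt into ∫(1/(u**2 + 4)) du: now ∫(1/(u**2 + 4)) du.
Step 2. Evaluate the standard form: now atan(u/2)/2.
Step 3. Substitute back u = t**2 - 4: now atan(t**2/2 - 2)/2.
Answer: atan(t**2/2 - 2)/2.


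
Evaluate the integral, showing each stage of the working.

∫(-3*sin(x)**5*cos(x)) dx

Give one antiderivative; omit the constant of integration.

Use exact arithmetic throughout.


Step 1. Substitute u = sin(x), turning ∫(-3*sin(x)**5*cos(x)) dx into ∫(-3*u**5) du: now ∫(-3*u**5) du.
Step 2. Evaluate the standard form: now -u**6/2.
Step 3. Substitute back u = sin(x): now -sin(x)**6/2.
Answer: -sin(x)**6/2.


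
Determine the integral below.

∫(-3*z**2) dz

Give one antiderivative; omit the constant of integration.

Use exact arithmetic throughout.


Answer: -z**3.


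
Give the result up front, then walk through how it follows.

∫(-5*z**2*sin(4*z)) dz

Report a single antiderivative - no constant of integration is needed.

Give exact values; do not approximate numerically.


The answer is 5*z**2*cos(4*z)/4 - 5*z*sin(4*z)/8 - 5*cos(4*z)/32.
Step 1. Integrate ∫(-5*z**2*sin(4*z)) dz by parts with u = z**2, dv = (-5*sin(4*z)) dz, so v = 5*cos(4*z)/4: now 5*z**2*cos(4*z)/4 + ∫(-5*z*cos(4*z)/2) dz.
Step 2. Integrate ∫(-5*z*cos(4*z)/2) dz by parts with u = z, dv = (-5*cos(4*z)/2) dz, so v = -5*sin(4*z)/8: now 5*z**2*cos(4*z)/4 - 5*z*sin(4*z)/8 + ∫(5*sin(4*z)/8) dz.
Step 3. Evaluate the standard form: now 5*z**2*cos(4*z)/4 - 5*z*sin(4*z)/8 - 5*cos(4*z)/32.
Answer: 5*z**2*cos(4*z)/4 - 5*z*sin(4*z)/8 - 5*cos(4*z)/32.
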